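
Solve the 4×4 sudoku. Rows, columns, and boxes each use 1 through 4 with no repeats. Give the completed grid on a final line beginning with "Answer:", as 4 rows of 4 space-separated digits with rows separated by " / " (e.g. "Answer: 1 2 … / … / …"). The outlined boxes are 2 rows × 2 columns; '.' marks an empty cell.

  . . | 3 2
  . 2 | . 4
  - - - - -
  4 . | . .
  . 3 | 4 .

Step 1. [r3c2∈{1}] r3c2 has the single candidate 1 ⇒ r3c2=1.
Step 2. [r1c1∈{1}] r1c1 is down to just 1, so r1c1=1.
Step 3. [r2c1∈{3}] nothing but 3 survives at r2c1, so r2c1=3.
Step 4. [r3c3∈{2}] only 2 remains possible at r3c3. So r3c3=2.
Step 5. [r1c2∈{4}] nothing but 4 survives at r1c2 ⇒ r1c2=4.
Step 6. [r2c3∈{1}] nothing but 1 survives at r2c3 ⇒ r2c3=1.
Step 7. [r3c4∈{3}] r3c4 is down to just 3, so r3c4=3.
Step 8. [r4c1∈{2}] r4c1 is down to just 2 ⇒ r4c1=2.
Step 9. [r4c4∈{1}] only 1 remains possible at r4c4 ⇒ r4c4=1.

Answer: 1 4 3 2 / 3 2 1 4 / 4 1 2 3 / 2 3 4 1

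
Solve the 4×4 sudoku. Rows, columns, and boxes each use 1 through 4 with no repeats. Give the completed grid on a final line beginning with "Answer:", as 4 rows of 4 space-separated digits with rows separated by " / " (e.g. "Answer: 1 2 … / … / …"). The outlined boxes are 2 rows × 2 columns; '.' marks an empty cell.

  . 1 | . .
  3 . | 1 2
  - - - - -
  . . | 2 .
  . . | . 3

Step 1. [r4c3∈{4}] r4c3's peers cover all but 4. So r4c3=4.
Step 2. [r1c1∈{2,4}] row 1 places 2 nowhere but r1c1 ⇒ r1c1=2.
Step 3. [r3c1∈{1,4}] col 1 places 4 nowhere but r3c1, so r3c1=4.
Step 4. [r3c4∈{1}] nothing but 1 survives at r3c4, so r3c4=1.
Step 5. [r1c4∈{4}] r1c4's peers cover all but 4, so r1c4=4.
Step 6. [r2c2∈{4}] nothing but 4 survives at r2c2 ⇒ r2c2=4.
Step 7. [r4c1∈{1}] r4c1 is down to just 1. So r4c1=1.
Step 8. [r4c2∈{2}] r4c2 has the single candidate 2. So r4c2=2.
Step 9. [r3c2∈{3}] r3c2's peers cover all but 3, so r3c2=3.
Step 10. [r1c3∈{3}] nothing but 3 survives at r1c3 ⇒ r1c3=3.

Answer: 2 1 3 4 / 3 4 1 2 / 4 3 2 1 / 1 2 4 3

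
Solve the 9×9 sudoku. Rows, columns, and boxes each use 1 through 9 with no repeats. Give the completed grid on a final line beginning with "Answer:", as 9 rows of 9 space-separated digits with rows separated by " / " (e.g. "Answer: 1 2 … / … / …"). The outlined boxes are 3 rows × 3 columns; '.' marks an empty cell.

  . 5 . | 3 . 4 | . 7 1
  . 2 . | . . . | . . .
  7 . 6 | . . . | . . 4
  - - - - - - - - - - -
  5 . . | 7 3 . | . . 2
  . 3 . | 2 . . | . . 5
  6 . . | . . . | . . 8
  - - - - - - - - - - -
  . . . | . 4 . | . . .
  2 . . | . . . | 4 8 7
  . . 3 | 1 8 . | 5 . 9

Step 1. [r2c1∈{1,3,4,8,9}] across col 1, 3 lands solely at r2c1, so r2c1=3.
Step 2. [r2c9∈{6}] r2c9's peers cover all but 6. So r2c9=6.
Step 3. [r2c3∈{1,4,8,9}] r2c3 is the only open cell in row 2 admitting 4, so r2c3=4.
Step 4. [r3c2∈{1,8,9}] in box 1, 1 fits only at r3c2. So r3c2=1.
Step 5. [r8c3∈{1,5,9}] r8c3 is the only open cell in row 8 admitting 1, so r8c3=1.
Step 6. [r5c1∈{1,4,8,9}] in col 1, 1 fits only at r5c1, so r5c1=1.
Step 7. [r7c3∈{5,7,8,9}] r7c3 is the only open cell in col 3 admitting 5 ⇒ r7c3=5.
Step 8. [r2c5∈{1,5,7,9}] r2c5 is the only open cell in col 5 admitting 7. So r2c5=7.
Step 9. [r6c5∈{1,5,9}] r6c5 is the only open cell in col 5 admitting 1, so r6c5=1.
Step 10. [r5c8∈{4,6,9}] in row 5, 4 fits only at r5c8 ⇒ r5c8=4.
Step 11. [r1c5∈{2,6,9}] 6 has one home in row 1: r1c5 ⇒ r1c5=6.
Step 12. [r5c5∈{9}] nothing but 9 survives at r5c5. So r5c5=9.
Step 13. [r1c7∈{2,8,9}] 2 has one home in row 1: r1c7, so r1c7=2.
Step 14. [r8c6∈{3,5,6,9}] 3 has one home in row 8: r8c6. So r8c6=3.
Step 15. [r4c2∈{4,8,9}] 4 has one home in row 4: r4c2 ⇒ r4c2=4.
Step 16. [r7c2∈{6,7,8,9}] 8 has one home in col 2: r7c2. So r7c2=8.
Step 17. [r7c1∈{9}] r7c1 is down to just 9, so r7c1=9.
Step 18. [r7c4∈{6}] r7c4 has the single candidate 6, so r7c4=6.
Step 19. [r6c2∈{7,9}] in col 2, 9 fits only at r6c2 ⇒ r6c2=9.
Step 20. [r2c6∈{1,5,8,9}] across row 2, 1 lands solely at r2c6 ⇒ r2c6=1.
Step 21. [r3c6∈{2,5,8,9}] 9 has one home in col 6: r3c6. So r3c6=9.
Step 22. [r9c8∈{2,6}] 6 has one home in box 9: r9c8, so r9c8=6.
Step 23. [r6c8∈{3}] r6c8 is down to just 3. So r6c8=3.
Step 24. [r3c8∈{5}] nothing but 5 survives at r3c8. So r3c8=5.
Step 25. [r4c3∈{8}] r4c3's peers cover all but 8, so r4c3=8.
Step 26. [r2c4∈{5,8}] r2c4 is the only open cell in row 2 admitting 5. So r2c4=5.
Step 27. [r2c8∈{9}] nothing but 9 survives at r2c8, so r2c8=9.
Step 28. [r4c6∈{6}] r4c6 has the single candidate 6 ⇒ r4c6=6.
Step 29. [r5c3∈{7}] r5c3's peers cover all but 7 ⇒ r5c3=7.
Step 30. [r9c6∈{2,7}] across row 9, 2 lands solely at r9c6, so r9c6=2.
Step 31. [r3c7∈{3,8}] in row 3, 3 fits only at r3c7, so r3c7=3.
Step 32. [r4c8∈{1}] r4c8 has the single candidate 1. So r4c8=1.
Step 33. [r7c6∈{7}] nothing but 7 survives at r7c6 ⇒ r7c6=7.
Step 34. [r9c1∈{4}] only 4 remains possible at r9c1. So r9c1=4.
Step 35. [r6c6∈{5}] only 5 remains possible at r6c6, so r6c6=5.
Step 36. [r3c5∈{2}] nothing but 2 survives at r3c5 ⇒ r3c5=2.
Step 37. [r5c6∈{8}] r5c6's peers cover all but 8 ⇒ r5c6=8.
Step 38. [r7c9∈{3}] r7c9 is down to just 3, so r7c9=3.
Step 39. [r1c1∈{8}] r1c1's peers cover all but 8. So r1c1=8.
Step 40. [r8c2∈{6}] only 6 remains possible at r8c2, so r8c2=6.
Step 41. [r6c4∈{4}] r6c4 has the single candidate 4. So r6c4=4.
Step 42. [r6c3∈{2}] nothing but 2 survives at r6c3. So r6c3=2.
Step 43. [r1c3∈{9}] r1c3 has the single candidate 9 ⇒ r1c3=9.
Step 44. [r7c8∈{2}] only 2 remains possible at r7c8 ⇒ r7c8=2.
Step 45. [r4c7∈{9}] nothing but 9 survives at r4c7, so r4c7=9.
Step 46. [r8c4∈{9}] r8c4 has the single candidate 9. So r8c4=9.
Step 47. [r7c7∈{1}] only 1 remains possible at r7c7, so r7c7=1.
Step 48. [r8c5∈{5}] nothing but 5 survives at r8c5 ⇒ r8c5=5.
Step 49. [r6c7∈{7}] only 7 remains possible at r6c7 ⇒ r6c7=7.
Step 50. [r5c7∈{6}] r5c7 is down to just 6 ⇒ r5c7=6.
Step 51. [r3c4∈{8}] nothing but 8 survives at r3c4 ⇒ r3c4=8.
Step 52. [r9c2∈{7}] r9c2's peers cover all but 7. So r9c2=7.
Step 53. [r2c7∈{8}] nothing but 8 survives at r2c7, so r2c7=8.

Answer: 8 5 9 3 6 4 2 7 1 / 3 2 4 5 7 1 8 9 6 / 7 1 6 8 2 9 3 5 4 / 5 4 8 7 3 6 9 1 2 / 1 3 7 2 9 8 6 4 5 / 6 9 2 4 1 5 7 3 8 / 9 8 5 6 4 7 1 2 3 / 2 6 1 9 5 3 4 8 7 / 4 7 3 1 8 2 5 6 9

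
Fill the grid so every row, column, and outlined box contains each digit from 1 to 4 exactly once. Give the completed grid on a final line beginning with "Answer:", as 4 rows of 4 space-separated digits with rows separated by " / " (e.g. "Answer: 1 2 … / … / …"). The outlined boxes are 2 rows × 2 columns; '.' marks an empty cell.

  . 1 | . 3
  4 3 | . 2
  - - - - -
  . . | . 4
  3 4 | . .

Step 1. [r2c3∈{1}] nothing but 1 survives at r2c3, so r2c3=1.
Step 2. [r3c2∈{2}] r3c2 is down to just 2. So r3c2=2.
Step 3. [r1c1∈{2}] r1c1's peers cover all but 2. So r1c1=2.
Step 4. [r1c3∈{4}] only 4 remains possible at r1c3, so r1c3=4.
Step 5. [r4c3∈{2}] r4c3's peers cover all but 2, so r4c3=2.
Step 6. [r3c3∈{3}] r3c3's peers cover all but 3, so r3c3=3.
Step 7. [r3c1∈{1}] r3c1 has the single candidate 1. So r3c1=1.
Step 8. [r4c4∈{1}] nothing but 1 survives at r4c4. So r4c4=1.

Answer: 2 1 4 3 / 4 3 1 2 / 1 2 3 4 / 3 4 2 1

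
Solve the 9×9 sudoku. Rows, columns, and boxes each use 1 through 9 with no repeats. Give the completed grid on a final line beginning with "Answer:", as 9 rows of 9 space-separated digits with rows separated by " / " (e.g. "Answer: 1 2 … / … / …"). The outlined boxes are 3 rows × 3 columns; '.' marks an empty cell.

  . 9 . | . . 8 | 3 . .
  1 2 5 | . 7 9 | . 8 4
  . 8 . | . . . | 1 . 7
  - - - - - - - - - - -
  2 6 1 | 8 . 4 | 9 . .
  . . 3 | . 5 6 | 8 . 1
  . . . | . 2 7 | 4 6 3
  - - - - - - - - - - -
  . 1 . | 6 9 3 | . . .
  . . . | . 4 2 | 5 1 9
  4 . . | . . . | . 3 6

Step 1. [r3c1∈{3,6}] box 1 places 3 nowhere but r3c1, so r3c1=3.
Step 2. [r8c4∈{7}] r8c4 is down to just 7 ⇒ r8c4=7.
Step 3. [r3c6∈{5}] r3c6 is down to just 5 ⇒ r3c6=5.
Step 4. [r9c3∈{2,7,8,9}] across row 9, 9 lands solely at r9c3, so r9c3=9.
Step 5. [r7c3∈{2,7,8}] col 3 places 2 nowhere but r7c3 ⇒ r7c3=2.
Step 6. [r1c9∈{2,5}] in col 9, 2 fits only at r1c9 ⇒ r1c9=2.
Step 7. [r7c1∈{5,7,8}] across row 7, 5 lands solely at r7c1 ⇒ r7c1=5.
Step 8. [r4c8∈{5,7}] across row 4, 7 lands solely at r4c8 ⇒ r4c8=7.
Step 9. [r1c3∈{4,6,7}] 7 has one home in col 3: r1c3 ⇒ r1c3=7.
Step 10. [r6c4∈{1,9}] r6c4 is the only open cell in row 6 admitting 1 ⇒ r6c4=1.
Step 11. [r1c1∈{6}] r1c1's peers cover all but 6, so r1c1=6.
Step 12. [r6c3∈{8}] r6c3 is down to just 8 ⇒ r6c3=8.
Step 13. [r5c1∈{7,9}] col 1 places 7 nowhere but r5c1. So r5c1=7.
Step 14. [r1c5∈{1}] r1c5 is down to just 1, so r1c5=1.
Step 15. [r7c7∈{7}] r7c7 is down to just 7. So r7c7=7.
Step 16. [r3c3∈{4}] nothing but 4 survives at r3c3 ⇒ r3c3=4.
Step 17. [r9c2∈{7}] r9c2 has the single candidate 7 ⇒ r9c2=7.
Step 18. [r8c3∈{6}] r8c3's peers cover all but 6. So r8c3=6.
Step 19. [r8c2∈{3}] only 3 remains possible at r8c2 ⇒ r8c2=3.
Step 20. [r4c5∈{3}] only 3 remains possible at r4c5, so r4c5=3.
Step 21. [r9c6∈{1}] r9c6 is down to just 1. So r9c6=1.
Step 22. [r2c4∈{3}] r2c4 has the single candidate 3, so r2c4=3.
Step 23. [r8c1∈{8}] r8c1 has the single candidate 8 ⇒ r8c1=8.
Step 24. [r2c7∈{6}] r2c7 is down to just 6. So r2c7=6.
Step 25. [r1c4∈{4}] r1c4's peers cover all but 4. So r1c4=4.
Step 26. [r6c1∈{9}] r6c1's peers cover all but 9. So r6c1=9.
Step 27. [r9c5∈{8}] only 8 remains possible at r9c5. So r9c5=8.
Step 28. [r4c9∈{5}] r4c9 has the single candidate 5 ⇒ r4c9=5.
Step 29. [r5c4∈{9}] r5c4 has the single candidate 9 ⇒ r5c4=9.
Step 30. [r3c4∈{2}] only 2 remains possible at r3c4 ⇒ r3c4=2.
Step 31. [r5c2∈{4}] only 4 remains possible at r5c2, so r5c2=4.
Step 32. [r9c7∈{2}] r9c7 has the single candidate 2. So r9c7=2.
Step 33. [r3c8∈{9}] only 9 remains possible at r3c8 ⇒ r3c8=9.
Step 34. [r6c2∈{5}] r6c2 has the single candidate 5, so r6c2=5.
Step 35. [r7c8∈{4}] r7c8's peers cover all but 4. So r7c8=4.
Step 36. [r9c4∈{5}] only 5 remains possible at r9c4 ⇒ r9c4=5.
Step 37. [r5c8∈{2}] r5c8 is down to just 2. So r5c8=2.
Step 38. [r3c5∈{6}] only 6 remains possible at r3c5. So r3c5=6.
Step 39. [r1c8∈{5}] nothing but 5 survives at r1c8, so r1c8=5.
Step 40. [r7c9∈{8}] r7c9's peers cover all but 8, so r7c9=8.

Answer: 6 9 7 4 1 8 3 5 2 / 1 2 5 3 7 9 6 8 4 / 3 8 4 2 6 5 1 9 7 / 2 6 1 8 3 4 9 7 5 / 7 4 3 9 5 6 8 2 1 / 9 5 8 1 2 7 4 6 3 / 5 1 2 6 9 3 7 4 8 / 8 3 6 7 4 2 5 1 9 / 4 7 9 5 8 1 2 3 6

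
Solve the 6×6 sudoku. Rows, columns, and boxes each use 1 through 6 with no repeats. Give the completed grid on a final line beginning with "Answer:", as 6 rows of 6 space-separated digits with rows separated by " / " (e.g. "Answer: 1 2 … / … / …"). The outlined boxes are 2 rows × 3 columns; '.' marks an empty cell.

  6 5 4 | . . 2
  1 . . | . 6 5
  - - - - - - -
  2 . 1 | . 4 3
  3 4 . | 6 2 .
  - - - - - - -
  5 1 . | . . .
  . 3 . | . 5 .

Step 1. [r2c4∈{3,4}] row 2 places 4 nowhere but r2c4. So r2c4=4.
Step 2. [r5c5∈{3}] r5c5 is down to just 3. So r5c5=3.
Step 3. [r5c4∈{2}] only 2 remains possible at r5c4 ⇒ r5c4=2.
Step 4. [r6c3∈{2,6}] in row 6, 2 fits only at r6c3 ⇒ r6c3=2.
Step 5. [r6c6∈{1,4,6}] in row 6, 6 fits only at r6c6, so r6c6=6.
Step 6. [r1c4∈{1,3}] across row 1, 3 lands solely at r1c4. So r1c4=3.
Step 7. [r1c5∈{1}] r1c5 has the single candidate 1, so r1c5=1.
Step 8. [r3c2∈{6}] r3c2's peers cover all but 6, so r3c2=6.
Step 9. [r2c2∈{2}] only 2 remains possible at r2c2, so r2c2=2.
Step 10. [r6c4∈{1}] nothing but 1 survives at r6c4 ⇒ r6c4=1.
Step 11. [r3c4∈{5}] r3c4 is down to just 5, so r3c4=5.
Step 12. [r6c1∈{4}] only 4 remains possible at r6c1 ⇒ r6c1=4.
Step 13. [r4c3∈{5}] only 5 remains possible at r4c3. So r4c3=5.
Step 14. [r4c6∈{1}] r4c6's peers cover all but 1, so r4c6=1.
Step 15. [r5c3∈{6}] r5c3 has the single candidate 6, so r5c3=6.
Step 16. [r5c6∈{4}] nothing but 4 survives at r5c6. So r5c6=4.
Step 17. [r2c3∈{3}] only 3 remains possible at r2c3, so r2c3=3.

Answer: 6 5 4 3 1 2 / 1 2 3 4 6 5 / 2 6 1 5 4 3 / 3 4 5 6 2 1 / 5 1 6 2 3 4 / 4 3 2 1 5 6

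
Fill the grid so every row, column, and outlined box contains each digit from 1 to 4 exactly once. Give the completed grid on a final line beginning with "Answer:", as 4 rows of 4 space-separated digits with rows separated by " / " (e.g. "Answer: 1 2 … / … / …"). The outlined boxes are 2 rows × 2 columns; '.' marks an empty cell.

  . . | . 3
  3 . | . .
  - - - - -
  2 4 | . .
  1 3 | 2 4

Step 1. [r3c4∈{1}] r3c4 has the single candidate 1, so r3c4=1.
Step 2. [r1c2∈{1,2}] across row 1, 2 lands solely at r1c2. So r1c2=2.
Step 3. [r1c3∈{1,4}] row 1 places 1 nowhere but r1c3. So r1c3=1.
Step 4. [r3c3∈{3}] only 3 remains possible at r3c3 ⇒ r3c3=3.
Step 5. [r2c2∈{1}] r2c2 has the single candidate 1, so r2c2=1.
Step 6. [r2c4∈{2}] r2c4 has the single candidate 2, so r2c4=2.
Step 7. [r1c1∈{4}] r1c1 has the single candidate 4, so r1c1=4.
Step 8. [r2c3∈{4}] r2c3 is down to just 4 ⇒ r2c3=4.

Answer: 4 2 1 3 / 3 1 4 2 / 2 4 3 1 / 1 3 2 4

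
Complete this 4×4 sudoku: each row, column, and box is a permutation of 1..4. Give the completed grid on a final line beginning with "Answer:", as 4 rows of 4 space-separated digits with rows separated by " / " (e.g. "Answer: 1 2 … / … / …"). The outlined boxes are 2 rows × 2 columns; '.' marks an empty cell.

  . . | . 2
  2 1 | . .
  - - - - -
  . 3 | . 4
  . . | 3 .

Step 1. [r1c2∈{4}] r1c2 has the single candidate 4 ⇒ r1c2=4.
Step 2. [r3c1∈{1}] r3c1 is down to just 1 ⇒ r3c1=1.
Step 3. [r2c4∈{3}] nothing but 3 survives at r2c4, so r2c4=3.
Step 4. [r4c2∈{2}] r4c2 has the single candidate 2. So r4c2=2.
Step 5. [r2c3∈{4}] r2c3 has the single candidate 4 ⇒ r2c3=4.
Step 6. [r1c3∈{1}] r1c3 is down to just 1 ⇒ r1c3=1.
Step 7. [r4c4∈{1}] r4c4's peers cover all but 1, so r4c4=1.
Step 8. [r1c1∈{3}] nothing but 3 survives at r1c1 ⇒ r1c1=3.
Step 9. [r3c3∈{2}] r3c3 has the single candidate 2, so r3c3=2.
Step 10. [r4c1∈{4}] nothing but 4 survives at r4c1, so r4c1=4.

Answer: 3 4 1 2 / 2 1 4 3 / 1 3 2 4 / 4 2 3 1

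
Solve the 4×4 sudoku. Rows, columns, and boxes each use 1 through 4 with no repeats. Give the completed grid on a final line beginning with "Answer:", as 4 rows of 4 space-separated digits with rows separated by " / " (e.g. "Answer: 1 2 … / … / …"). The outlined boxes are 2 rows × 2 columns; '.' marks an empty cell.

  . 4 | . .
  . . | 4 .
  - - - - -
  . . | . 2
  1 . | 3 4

Step 1. [r2c2∈{1,2,3}] in col 2, 1 fits only at r2c2 ⇒ r2c2=1.
Step 2. [r1c3∈{1,2}] in col 3, 2 fits only at r1c3 ⇒ r1c3=2.
Step 3. [r1c1∈{3}] r1c1's peers cover all but 3. So r1c1=3.
Step 4. [r4c2∈{2}] r4c2 has the single candidate 2. So r4c2=2.
Step 5. [r3c3∈{1}] nothing but 1 survives at r3c3, so r3c3=1.
Step 6. [r3c1∈{4}] only 4 remains possible at r3c1 ⇒ r3c1=4.
Step 7. [r2c1∈{2}] nothing but 2 survives at r2c1. So r2c1=2.
Step 8. [r1c4∈{1}] only 1 remains possible at r1c4, so r1c4=1.
Step 9. [r2c4∈{3}] only 3 remains possible at r2c4, so r2c4=3.
Step 10. [r3c2∈{3}] r3c2's peers cover all but 3. So r3c2=3.

Answer: 3 4 2 1 / 2 1 4 3 / 4 3 1 2 / 1 2 3 4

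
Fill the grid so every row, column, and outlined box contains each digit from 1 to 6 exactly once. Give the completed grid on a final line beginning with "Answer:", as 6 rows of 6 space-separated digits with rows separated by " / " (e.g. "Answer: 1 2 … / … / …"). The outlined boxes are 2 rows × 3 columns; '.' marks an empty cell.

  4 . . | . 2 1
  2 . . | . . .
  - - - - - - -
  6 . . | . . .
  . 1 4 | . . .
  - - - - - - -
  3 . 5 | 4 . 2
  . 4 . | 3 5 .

Step 1. [r3c2∈{2,3,5}] 2 has one home in col 2: r3c2. So r3c2=2.
Step 2. [r5c2∈{6}] nothing but 6 survives at r5c2 ⇒ r5c2=6.
Step 3. [r3c3∈{3}] r3c3 has the single candidate 3. So r3c3=3.
Step 4. [r1c3∈{6}] nothing but 6 survives at r1c3, so r1c3=6.
Step 5. [r1c4∈{5}] only 5 remains possible at r1c4, so r1c4=5.
Step 6. [r2c4∈{6}] r2c4 is down to just 6 ⇒ r2c4=6.
Step 7. [r3c6∈{4,5}] 5 has one home in row 3: r3c6. So r3c6=5.
Step 8. [r3c5∈{1,4}] across row 3, 4 lands solely at r3c5, so r3c5=4.
Step 9. [r2c5∈{3}] nothing but 3 survives at r2c5 ⇒ r2c5=3.
Step 10. [r6c6∈{6}] r6c6's peers cover all but 6. So r6c6=6.
Step 11. [r6c3∈{1,2}] in row 6, 2 fits only at r6c3. So r6c3=2.
Step 12. [r2c3∈{1}] only 1 remains possible at r2c3. So r2c3=1.
Step 13. [r2c2∈{5}] only 5 remains possible at r2c2, so r2c2=5.
Step 14. [r3c4∈{1}] only 1 remains possible at r3c4, so r3c4=1.
Step 15. [r5c5∈{1}] r5c5 has the single candidate 1 ⇒ r5c5=1.
Step 16. [r4c6∈{3}] r4c6's peers cover all but 3, so r4c6=3.
Step 17. [r4c4∈{2}] nothing but 2 survives at r4c4 ⇒ r4c4=2.
Step 18. [r4c5∈{6}] r4c5 is down to just 6 ⇒ r4c5=6.
Step 19. [r2c6∈{4}] only 4 remains possible at r2c6, so r2c6=4.
Step 20. [r6c1∈{1}] only 1 remains possible at r6c1, so r6c1=1.
Step 21. [r1c2∈{3}] nothing but 3 survives at r1c2 ⇒ r1c2=3.
Step 22. [r4c1∈{5}] only 5 remains possible at r4c1. So r4c1=5.

Answer: 4 3 6 5 2 1 / 2 5 1 6 3 4 / 6 2 3 1 4 5 / 5 1 4 2 6 3 / 3 6 5 4 1 2 / 1 4 2 3 5 6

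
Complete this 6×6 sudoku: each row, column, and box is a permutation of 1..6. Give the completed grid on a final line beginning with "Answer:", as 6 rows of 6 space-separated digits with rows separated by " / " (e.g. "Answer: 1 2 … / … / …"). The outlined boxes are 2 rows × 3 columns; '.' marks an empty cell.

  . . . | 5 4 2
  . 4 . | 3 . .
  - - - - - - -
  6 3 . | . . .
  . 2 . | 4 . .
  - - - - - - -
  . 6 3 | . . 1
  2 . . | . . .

Step 1. [r2c5∈{1,6}] in box 2, 1 fits only at r2c5 ⇒ r2c5=1.
Step 2. [r3c6∈{5}] r3c6 is down to just 5. So r3c6=5.
Step 3. [r6c2∈{1,5}] r6c2 is the only open cell in col 2 admitting 5, so r6c2=5.
Step 4. [r6c3∈{1,4}] row 6 places 1 nowhere but r6c3, so r6c3=1.
Step 5. [r2c6∈{6}] only 6 remains possible at r2c6 ⇒ r2c6=6.
Step 6. [r4c5∈{3,6}] r4c5 is the only open cell in row 4 admitting 6 ⇒ r4c5=6.
Step 7. [r4c1∈{1,5}] across row 4, 1 lands solely at r4c1. So r4c1=1.
Step 8. [r3c5∈{2}] nothing but 2 survives at r3c5. So r3c5=2.
Step 9. [r2c1∈{5}] r2c1 is down to just 5, so r2c1=5.
Step 10. [r6c5∈{3}] r6c5 has the single candidate 3, so r6c5=3.
Step 11. [r1c2∈{1}] nothing but 1 survives at r1c2. So r1c2=1.
Step 12. [r5c5∈{5}] r5c5's peers cover all but 5, so r5c5=5.
Step 13. [r2c3∈{2}] nothing but 2 survives at r2c3 ⇒ r2c3=2.
Step 14. [r6c6∈{4}] only 4 remains possible at r6c6. So r6c6=4.
Step 15. [r1c3∈{6}] r1c3's peers cover all but 6. So r1c3=6.
Step 16. [r4c6∈{3}] nothing but 3 survives at r4c6. So r4c6=3.
Step 17. [r4c3∈{5}] r4c3 has the single candidate 5 ⇒ r4c3=5.
Step 18. [r5c1∈{4}] r5c1 has the single candidate 4, so r5c1=4.
Step 19. [r3c4∈{1}] r3c4 is down to just 1 ⇒ r3c4=1.
Step 20. [r1c1∈{3}] r1c1 is down to just 3, so r1c1=3.
Step 21. [r6c4∈{6}] only 6 remains possible at r6c4 ⇒ r6c4=6.
Step 22. [r5c4∈{2}] r5c4's peers cover all but 2. So r5c4=2.
Step 23. [r3c3∈{4}] only 4 remains possible at r3c3 ⇒ r3c3=4.

Answer: 3 1 6 5 4 2 / 5 4 2 3 1 6 / 6 3 4 1 2 5 / 1 2 5 4 6 3 / 4 6 3 2 5 1 / 2 5 1 6 3 4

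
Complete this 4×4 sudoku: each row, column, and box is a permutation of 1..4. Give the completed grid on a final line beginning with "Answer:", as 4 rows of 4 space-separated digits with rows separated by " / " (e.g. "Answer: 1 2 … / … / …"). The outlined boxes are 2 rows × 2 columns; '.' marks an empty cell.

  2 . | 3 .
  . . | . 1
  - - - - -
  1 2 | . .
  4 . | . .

Step 1. [r1c4∈{4}] r1c4 has the single candidate 4. So r1c4=4.
Step 2. [r4c4∈{2,3}] in col 4, 2 fits only at r4c4 ⇒ r4c4=2.
Step 3. [r2c1∈{3}] r2c1 has the single candidate 3, so r2c1=3.
Step 4. [r4c2∈{3}] r4c2 has the single candidate 3. So r4c2=3.
Step 5. [r3c3∈{4}] nothing but 4 survives at r3c3, so r3c3=4.
Step 6. [r2c2∈{4}] nothing but 4 survives at r2c2, so r2c2=4.
Step 7. [r4c3∈{1}] r4c3's peers cover all but 1, so r4c3=1.
Step 8. [r2c3∈{2}] r2c3 has the single candidate 2 ⇒ r2c3=2.
Step 9. [r1c2∈{1}] only 1 remains possible at r1c2. So r1c2=1.
Step 10. [r3c4∈{3}] only 3 remains possible at r3c4. So r3c4=3.

Answer: 2 1 3 4 / 3 4 2 1 / 1 2 4 3 / 4 3 1 2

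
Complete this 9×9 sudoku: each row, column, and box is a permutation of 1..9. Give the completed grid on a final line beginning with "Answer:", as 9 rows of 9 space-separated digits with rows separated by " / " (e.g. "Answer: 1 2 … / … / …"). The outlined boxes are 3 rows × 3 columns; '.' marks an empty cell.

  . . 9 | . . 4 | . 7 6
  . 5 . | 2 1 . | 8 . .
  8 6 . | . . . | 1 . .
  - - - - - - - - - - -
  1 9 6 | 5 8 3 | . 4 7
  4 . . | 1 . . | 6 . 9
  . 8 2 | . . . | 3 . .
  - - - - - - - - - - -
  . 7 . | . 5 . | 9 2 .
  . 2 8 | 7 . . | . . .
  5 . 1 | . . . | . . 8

Step 1. [r1c5∈{3}] r1c5 is down to just 3, so r1c5=3.
Step 2. [r2c6∈{6,7,9}] r2c6 is the only open cell in row 2 admitting 6. So r2c6=6.
Step 3. [r9c2∈{3,4}] 4 has one home in col 2: r9c2. So r9c2=4.
Step 4. [r7c3∈{3}] r7c3's peers cover all but 3, so r7c3=3.
Step 5. [r3c4∈{9}] only 9 remains possible at r3c4 ⇒ r3c4=9.
Step 6. [r6c1∈{7}] r6c1 is down to just 7, so r6c1=7.
Step 7. [r3c9∈{2,3,4,5}] r3c9 is the only open cell in row 3 admitting 2 ⇒ r3c9=2.
Step 8. [r3c8∈{3,5}] r3c8 is the only open cell in row 3 admitting 3, so r3c8=3.
Step 9. [r8c7∈{4,5}] 4 has one home in col 7: r8c7. So r8c7=4.
Step 10. [r7c9∈{1}] r7c9's peers cover all but 1 ⇒ r7c9=1.
Step 11. [r6c6∈{9}] nothing but 9 survives at r6c6. So r6c6=9.
Step 12. [r9c5∈{2,6,9}] 9 has one home in row 9: r9c5, so r9c5=9.
Step 13. [r8c5∈{6}] nothing but 6 survives at r8c5. So r8c5=6.
Step 14. [r8c8∈{5}] r8c8 has the single candidate 5, so r8c8=5.
Step 15. [r3c5∈{7}] r3c5 is down to just 7. So r3c5=7.
Step 16. [r7c4∈{4,8}] 4 has one home in row 7: r7c4 ⇒ r7c4=4.
Step 17. [r5c6∈{2,7}] row 5 places 7 nowhere but r5c6 ⇒ r5c6=7.
Step 18. [r3c3∈{4}] nothing but 4 survives at r3c3. So r3c3=4.
Step 19. [r3c6∈{5}] only 5 remains possible at r3c6 ⇒ r3c6=5.
Step 20. [r2c8∈{9}] r2c8 is down to just 9. So r2c8=9.
Step 21. [r6c4∈{6}] r6c4 has the single candidate 6, so r6c4=6.
Step 22. [r6c8∈{1}] only 1 remains possible at r6c8 ⇒ r6c8=1.
Step 23. [r5c2∈{3}] r5c2's peers cover all but 3 ⇒ r5c2=3.
Step 24. [r1c4∈{8}] r1c4 is down to just 8. So r1c4=8.
Step 25. [r7c6∈{8}] r7c6 is down to just 8. So r7c6=8.
Step 26. [r4c7∈{2}] r4c7 has the single candidate 2. So r4c7=2.
Step 27. [r8c1∈{9}] r8c1 has the single candidate 9, so r8c1=9.
Step 28. [r1c2∈{1}] r1c2 is down to just 1. So r1c2=1.
Step 29. [r1c1∈{2}] nothing but 2 survives at r1c1. So r1c1=2.
Step 30. [r2c9∈{4}] r2c9's peers cover all but 4 ⇒ r2c9=4.
Step 31. [r9c7∈{7}] r9c7 has the single candidate 7, so r9c7=7.
Step 32. [r5c5∈{2}] only 2 remains possible at r5c5, so r5c5=2.
Step 33. [r5c8∈{8}] only 8 remains possible at r5c8, so r5c8=8.
Step 34. [r7c1∈{6}] r7c1 has the single candidate 6. So r7c1=6.
Step 35. [r2c1∈{3}] only 3 remains possible at r2c1, so r2c1=3.
Step 36. [r1c7∈{5}] r1c7 has the single candidate 5. So r1c7=5.
Step 37. [r8c9∈{3}] r8c9 is down to just 3, so r8c9=3.
Step 38. [r6c9∈{5}] nothing but 5 survives at r6c9 ⇒ r6c9=5.
Step 39. [r5c3∈{5}] only 5 remains possible at r5c3. So r5c3=5.
Step 40. [r9c4∈{3}] r9c4 is down to just 3. So r9c4=3.
Step 41. [r8c6∈{1}] r8c6 has the single candidate 1 ⇒ r8c6=1.
Step 42. [r9c6∈{2}] r9c6 is down to just 2. So r9c6=2.
Step 43. [r2c3∈{7}] nothing but 7 survives at r2c3 ⇒ r2c3=7.
Step 44. [r6c5∈{4}] only 4 remains possible at r6c5. So r6c5=4.
Step 45. [r9c8∈{6}] nothing but 6 survives at r9c8. So r9c8=6.

Answer: 2 1 9 8 3 4 5 7 6 / 3 5 7 2 1 6 8 9 4 / 8 6 4 9 7 5 1 3 2 / 1 9 6 5 8 3 2 4 7 / 4 3 5 1 2 7 6 8 9 / 7 8 2 6 4 9 3 1 5 / 6 7 3 4 5 8 9 2 1 / 9 2 8 7 6 1 4 5 3 / 5 4 1 3 9 2 7 6 8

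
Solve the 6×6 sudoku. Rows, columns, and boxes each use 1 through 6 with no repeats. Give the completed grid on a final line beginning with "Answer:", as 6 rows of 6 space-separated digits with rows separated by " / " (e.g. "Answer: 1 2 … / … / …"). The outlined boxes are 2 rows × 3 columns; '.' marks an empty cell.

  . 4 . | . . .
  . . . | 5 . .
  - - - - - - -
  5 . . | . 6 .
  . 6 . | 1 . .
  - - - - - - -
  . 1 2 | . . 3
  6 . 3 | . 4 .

Step 1. [r3c4∈{2,3,4}] 4 has one home in col 4: r3c4 ⇒ r3c4=4.
Step 2. [r3c6∈{2}] r3c6 has the single candidate 2, so r3c6=2.
Step 3. [r1c4∈{2,3,6}] in col 4, 3 fits only at r1c4 ⇒ r1c4=3.
Step 4. [r4c1∈{2,3,4}] across row 4, 2 lands solely at r4c1 ⇒ r4c1=2.
Step 5. [r1c1∈{1}] r1c1 is down to just 1 ⇒ r1c1=1.
Step 6. [r2c3∈{6}] r2c3 is down to just 6, so r2c3=6.
Step 7. [r2c2∈{2,3}] col 2 places 2 nowhere but r2c2. So r2c2=2.
Step 8. [r4c6∈{5}] r4c6's peers cover all but 5 ⇒ r4c6=5.
Step 9. [r2c5∈{1}] r2c5 is down to just 1 ⇒ r2c5=1.
Step 10. [r6c6∈{1}] r6c6 is down to just 1, so r6c6=1.
Step 11. [r5c1∈{4}] r5c1 is down to just 4, so r5c1=4.
Step 12. [r5c4∈{6}] r5c4's peers cover all but 6. So r5c4=6.
Step 13. [r1c6∈{6}] r1c6 has the single candidate 6, so r1c6=6.
Step 14. [r5c5∈{5}] r5c5's peers cover all but 5, so r5c5=5.
Step 15. [r2c6∈{4}] nothing but 4 survives at r2c6 ⇒ r2c6=4.
Step 16. [r6c4∈{2}] r6c4 is down to just 2 ⇒ r6c4=2.
Step 17. [r3c2∈{3}] only 3 remains possible at r3c2, so r3c2=3.
Step 18. [r2c1∈{3}] nothing but 3 survives at r2c1. So r2c1=3.
Step 19. [r4c3∈{4}] r4c3 has the single candidate 4. So r4c3=4.
Step 20. [r1c5∈{2}] only 2 remains possible at r1c5. So r1c5=2.
Step 21. [r4c5∈{3}] nothing but 3 survives at r4c5 ⇒ r4c5=3.
Step 22. [r6c2∈{5}] only 5 remains possible at r6c2. So r6c2=5.
Step 23. [r3c3∈{1}] only 1 remains possible at r3c3 ⇒ r3c3=1.
Step 24. [r1c3∈{5}] only 5 remains possible at r1c3, so r1c3=5.

Answer: 1 4 5 3 2 6 / 3 2 6 5 1 4 / 5 3 1 4 6 2 / 2 6 4 1 3 5 / 4 1 2 6 5 3 / 6 5 3 2 4 1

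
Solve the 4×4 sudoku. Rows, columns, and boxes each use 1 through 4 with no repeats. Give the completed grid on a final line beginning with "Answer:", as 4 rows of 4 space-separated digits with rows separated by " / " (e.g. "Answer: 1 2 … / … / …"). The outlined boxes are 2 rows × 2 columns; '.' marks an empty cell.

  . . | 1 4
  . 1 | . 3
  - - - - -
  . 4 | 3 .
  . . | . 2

Step 1. [r1c2∈{2,3}] across col 2, 2 lands solely at r1c2. So r1c2=2.
Step 2. [r4c1∈{1,3}] 1 has one home in row 4: r4c1. So r4c1=1.
Step 3. [r2c1∈{4}] r2c1 has the single candidate 4. So r2c1=4.
Step 4. [r3c4∈{1}] r3c4 is down to just 1 ⇒ r3c4=1.
Step 5. [r4c2∈{3}] nothing but 3 survives at r4c2 ⇒ r4c2=3.
Step 6. [r3c1∈{2}] r3c1's peers cover all but 2, so r3c1=2.
Step 7. [r4c3∈{4}] only 4 remains possible at r4c3. So r4c3=4.
Step 8. [r2c3∈{2}] nothing but 2 survives at r2c3 ⇒ r2c3=2.
Step 9. [r1c1∈{3}] r1c1 is down to just 3 ⇒ r1c1=3.

Answer: 3 2 1 4 / 4 1 2 3 / 2 4 3 1 / 1 3 4 2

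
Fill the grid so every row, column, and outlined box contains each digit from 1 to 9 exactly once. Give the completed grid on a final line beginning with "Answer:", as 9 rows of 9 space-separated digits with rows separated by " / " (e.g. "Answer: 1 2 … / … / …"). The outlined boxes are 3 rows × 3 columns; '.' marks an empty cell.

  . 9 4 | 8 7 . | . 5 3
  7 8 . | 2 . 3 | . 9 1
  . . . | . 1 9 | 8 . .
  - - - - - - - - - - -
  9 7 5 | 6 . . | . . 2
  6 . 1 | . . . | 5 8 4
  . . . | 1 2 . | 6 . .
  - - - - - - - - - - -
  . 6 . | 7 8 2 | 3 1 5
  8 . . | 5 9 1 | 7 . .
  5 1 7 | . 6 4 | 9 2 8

Step 1. [r5c2∈{2,3}] 2 has one home in row 5: r5c2 ⇒ r5c2=2.
Step 2. [r8c8∈{4,6}] 4 has one home in box 9: r8c8. So r8c8=4.
Step 3. [r3c8∈{6,7}] 6 has one home in col 8: r3c8, so r3c8=6.
Step 4. [r8c2∈{3}] r8c2's peers cover all but 3 ⇒ r8c2=3.
Step 5. [r6c8∈{3,7}] 7 has one home in col 8: r6c8. So r6c8=7.
Step 6. [r4c5∈{3,4}] across row 4, 4 lands solely at r4c5. So r4c5=4.
Step 7. [r6c3∈{3,8}] 8 has one home in col 3: r6c3 ⇒ r6c3=8.
Step 8. [r3c3∈{2,3}] 3 has one home in col 3: r3c3. So r3c3=3.
Step 9. [r3c1∈{2}] only 2 remains possible at r3c1 ⇒ r3c1=2.
Step 10. [r5c4∈{3,9}] 9 has one home in row 5: r5c4, so r5c4=9.
Step 11. [r7c1∈{4}] r7c1's peers cover all but 4 ⇒ r7c1=4.
Step 12. [r5c5∈{3}] nothing but 3 survives at r5c5, so r5c5=3.
Step 13. [r2c5∈{5}] r2c5's peers cover all but 5, so r2c5=5.
Step 14. [r2c7∈{4}] r2c7's peers cover all but 4. So r2c7=4.
Step 15. [r6c6∈{5}] nothing but 5 survives at r6c6. So r6c6=5.
Step 16. [r6c2∈{4}] r6c2's peers cover all but 4 ⇒ r6c2=4.
Step 17. [r3c9∈{7}] nothing but 7 survives at r3c9 ⇒ r3c9=7.
Step 18. [r8c9∈{6}] nothing but 6 survives at r8c9 ⇒ r8c9=6.
Step 19. [r1c6∈{6}] only 6 remains possible at r1c6, so r1c6=6.
Step 20. [r7c3∈{9}] r7c3 is down to just 9, so r7c3=9.
Step 21. [r3c2∈{5}] only 5 remains possible at r3c2 ⇒ r3c2=5.
Step 22. [r4c6∈{8}] r4c6 has the single candidate 8. So r4c6=8.
Step 23. [r4c8∈{3}] r4c8's peers cover all but 3. So r4c8=3.
Step 24. [r5c6∈{7}] only 7 remains possible at r5c6. So r5c6=7.
Step 25. [r1c1∈{1}] r1c1's peers cover all but 1. So r1c1=1.
Step 26. [r6c9∈{9}] r6c9 is down to just 9. So r6c9=9.
Step 27. [r6c1∈{3}] only 3 remains possible at r6c1. So r6c1=3.
Step 28. [r1c7∈{2}] r1c7 is down to just 2, so r1c7=2.
Step 29. [r4c7∈{1}] r4c7 is down to just 1. So r4c7=1.
Step 30. [r3c4∈{4}] r3c4 has the single candidate 4 ⇒ r3c4=4.
Step 31. [r9c4∈{3}] r9c4 has the single candidate 3. So r9c4=3.
Step 32. [r8c3∈{2}] nothing but 2 survives at r8c3, so r8c3=2.
Step 33. [r2c3∈{6}] nothing but 6 survives at r2c3, so r2c3=6.

Answer: 1 9 4 8 7 6 2 5 3 / 7 8 6 2 5 3 4 9 1 / 2 5 3 4 1 9 8 6 7 / 9 7 5 6 4 8 1 3 2 / 6 2 1 9 3 7 5 8 4 / 3 4 8 1 2 5 6 7 9 / 4 6 9 7 8 2 3 1 5 / 8 3 2 5 9 1 7 4 6 / 5 1 7 3 6 4 9 2 8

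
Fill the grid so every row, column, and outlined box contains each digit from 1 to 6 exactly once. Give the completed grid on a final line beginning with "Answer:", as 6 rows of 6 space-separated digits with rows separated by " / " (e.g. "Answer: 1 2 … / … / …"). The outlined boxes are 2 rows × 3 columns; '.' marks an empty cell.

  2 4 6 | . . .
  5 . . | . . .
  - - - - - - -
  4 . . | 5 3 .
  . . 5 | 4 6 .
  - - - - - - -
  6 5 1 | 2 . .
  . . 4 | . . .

Step 1. [r2c2∈{1,3}] in box 1, 1 fits only at r2c2 ⇒ r2c2=1.
Step 2. [r5c6∈{3,4}] in row 5, 3 fits only at r5c6, so r5c6=3.
Step 3. [r3c6∈{1,2}] in row 3, 1 fits only at r3c6. So r3c6=1.
Step 4. [r6c2∈{2,3}] across row 6, 2 lands solely at r6c2, so r6c2=2.
Step 5. [r2c6∈{2,4,6}] col 6 places 4 nowhere but r2c6. So r2c6=4.
Step 6. [r1c6∈{5}] r1c6 has the single candidate 5, so r1c6=5.
Step 7. [r1c4∈{1,3}] r1c4 is the only open cell in row 1 admitting 3. So r1c4=3.
Step 8. [r6c4∈{1,6}] r6c4 is the only open cell in col 4 admitting 1, so r6c4=1.
Step 9. [r4c1∈{1,3}] across row 4, 1 lands solely at r4c1, so r4c1=1.
Step 10. [r3c3∈{2}] only 2 remains possible at r3c3 ⇒ r3c3=2.
Step 11. [r6c1∈{3}] r6c1 is down to just 3 ⇒ r6c1=3.
Step 12. [r6c5∈{5}] r6c5 has the single candidate 5. So r6c5=5.
Step 13. [r3c2∈{6}] r3c2 has the single candidate 6, so r3c2=6.
Step 14. [r1c5∈{1}] nothing but 1 survives at r1c5. So r1c5=1.
Step 15. [r2c3∈{3}] r2c3 has the single candidate 3. So r2c3=3.
Step 16. [r6c6∈{6}] r6c6 has the single candidate 6 ⇒ r6c6=6.
Step 17. [r5c5∈{4}] r5c5 has the single candidate 4 ⇒ r5c5=4.
Step 18. [r4c6∈{2}] r4c6 is down to just 2, so r4c6=2.
Step 19. [r4c2∈{3}] r4c2 is down to just 3. So r4c2=3.
Step 20. [r2c5∈{2}] only 2 remains possible at r2c5. So r2c5=2.
Step 21. [r2c4∈{6}] r2c4's peers cover all but 6, so r2c4=6.

Answer: 2 4 6 3 1 5 / 5 1 3 6 2 4 / 4 6 2 5 3 1 / 1 3 5 4 6 2 / 6 5 1 2 4 3 / 3 2 4 1 5 6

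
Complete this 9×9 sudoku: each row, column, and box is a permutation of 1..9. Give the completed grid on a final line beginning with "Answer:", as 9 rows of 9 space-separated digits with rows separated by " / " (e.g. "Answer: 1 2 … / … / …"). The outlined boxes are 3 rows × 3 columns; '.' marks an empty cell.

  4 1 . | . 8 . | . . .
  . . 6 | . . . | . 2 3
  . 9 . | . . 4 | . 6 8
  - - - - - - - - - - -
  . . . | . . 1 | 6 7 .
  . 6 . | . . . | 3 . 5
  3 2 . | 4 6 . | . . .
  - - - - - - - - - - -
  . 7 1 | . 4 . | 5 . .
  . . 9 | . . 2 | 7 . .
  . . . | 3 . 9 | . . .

Step 1. [r9c7∈{1,2,4,8}] in col 7, 2 fits only at r9c7, so r9c7=2.
Step 2. [r6c7∈{1,8,9}] r6c7 is the only open cell in col 7 admitting 8. So r6c7=8.
Step 3. [r1c6∈{3,5,6,7}] in col 6, 3 fits only at r1c6, so r1c6=3.
Step 4. [r1c4∈{2,5,6,7,9}] 6 has one home in row 1: r1c4 ⇒ r1c4=6.
Step 5. [r7c4∈{8}] r7c4 is down to just 8, so r7c4=8.
Step 6. [r9c5∈{1,5,7}] in row 9, 7 fits only at r9c5. So r9c5=7.
Step 7. [r5c1∈{1,7,8,9}] across col 1, 1 lands solely at r5c1. So r5c1=1.
Step 8. [r4c1∈{5,8,9}] col 1 places 9 nowhere but r4c1 ⇒ r4c1=9.
Step 9. [r1c3∈{2,5,7}] in row 1, 2 fits only at r1c3. So r1c3=2.
Step 10. [r8c2∈{3,4,5,8}] r8c2 is the only open cell in col 2 admitting 3, so r8c2=3.
Step 11. [r4c9∈{2,4}] r4c9 is the only open cell in col 9 admitting 2, so r4c9=2.
Step 12. [r4c4∈{5}] r4c4 is down to just 5, so r4c4=5.
Step 13. [r8c4∈{1}] only 1 remains possible at r8c4 ⇒ r8c4=1.
Step 14. [r2c6∈{5,7}] in col 6, 5 fits only at r2c6, so r2c6=5.
Step 15. [r9c2∈{4,5,8}] in col 2, 5 fits only at r9c2. So r9c2=5.
Step 16. [r9c3∈{4,8}] 4 has one home in box 7: r9c3, so r9c3=4.
Step 17. [r1c7∈{9}] r1c7's peers cover all but 9 ⇒ r1c7=9.
Step 18. [r6c6∈{7}] r6c6's peers cover all but 7. So r6c6=7.
Step 19. [r3c7∈{1}] only 1 remains possible at r3c7 ⇒ r3c7=1.
Step 20. [r3c3∈{3,5,7}] in row 3, 3 fits only at r3c3, so r3c3=3.
Step 21. [r5c8∈{4,9}] 4 has one home in row 5: r5c8, so r5c8=4.
Step 22. [r2c2∈{8}] r2c2's peers cover all but 8. So r2c2=8.
Step 23. [r7c6∈{6}] r7c6 has the single candidate 6, so r7c6=6.
Step 24. [r3c5∈{2}] r3c5 is down to just 2 ⇒ r3c5=2.
Step 25. [r2c1∈{7}] only 7 remains possible at r2c1, so r2c1=7.
Step 26. [r2c4∈{9}] r2c4 has the single candidate 9 ⇒ r2c4=9.
Step 27. [r7c9∈{9}] r7c9 is down to just 9, so r7c9=9.
Step 28. [r6c9∈{1}] r6c9's peers cover all but 1. So r6c9=1.
Step 29. [r8c8∈{8}] r8c8 is down to just 8. So r8c8=8.
Step 30. [r9c9∈{6}] nothing but 6 survives at r9c9 ⇒ r9c9=6.
Step 31. [r5c6∈{8}] r5c6's peers cover all but 8. So r5c6=8.
Step 32. [r2c7∈{4}] only 4 remains possible at r2c7. So r2c7=4.
Step 33. [r1c9∈{7}] r1c9's peers cover all but 7 ⇒ r1c9=7.
Step 34. [r3c1∈{5}] r3c1 has the single candidate 5, so r3c1=5.
Step 35. [r4c5∈{3}] r4c5 has the single candidate 3 ⇒ r4c5=3.
Step 36. [r9c1∈{8}] nothing but 8 survives at r9c1, so r9c1=8.
Step 37. [r8c5∈{5}] r8c5 has the single candidate 5, so r8c5=5.
Step 38. [r4c2∈{4}] r4c2 has the single candidate 4 ⇒ r4c2=4.
Step 39. [r9c8∈{1}] only 1 remains possible at r9c8. So r9c8=1.
Step 40. [r1c8∈{5}] nothing but 5 survives at r1c8. So r1c8=5.
Step 41. [r7c1∈{2}] nothing but 2 survives at r7c1 ⇒ r7c1=2.
Step 42. [r6c3∈{5}] r6c3 is down to just 5, so r6c3=5.
Step 43. [r5c5∈{9}] r5c5's peers cover all but 9 ⇒ r5c5=9.
Step 44. [r4c3∈{8}] r4c3's peers cover all but 8 ⇒ r4c3=8.
Step 45. [r5c4∈{2}] r5c4 is down to just 2, so r5c4=2.
Step 46. [r5c3∈{7}] r5c3 has the single candidate 7. So r5c3=7.
Step 47. [r3c4∈{7}] r3c4's peers cover all but 7. So r3c4=7.
Step 48. [r8c9∈{4}] r8c9 has the single candidate 4 ⇒ r8c9=4.
Step 49. [r8c1∈{6}] r8c1's peers cover all but 6 ⇒ r8c1=6.
Step 50. [r7c8∈{3}] r7c8 has the single candidate 3, so r7c8=3.
Step 51. [r2c5∈{1}] r2c5's peers cover all but 1, so r2c5=1.
Step 52. [r6c8∈{9}] nothing but 9 survives at r6c8. So r6c8=9.

Answer: 4 1 2 6 8 3 9 5 7 / 7 8 6 9 1 5 4 2 3 / 5 9 3 7 2 4 1 6 8 / 9 4 8 5 3 1 6 7 2 / 1 6 7 2 9 8 3 4 5 / 3 2 5 4 6 7 8 9 1 / 2 7 1 8 4 6 5 3 9 / 6 3 9 1 5 2 7 8 4 / 8 5 4 3 7 9 2 1 6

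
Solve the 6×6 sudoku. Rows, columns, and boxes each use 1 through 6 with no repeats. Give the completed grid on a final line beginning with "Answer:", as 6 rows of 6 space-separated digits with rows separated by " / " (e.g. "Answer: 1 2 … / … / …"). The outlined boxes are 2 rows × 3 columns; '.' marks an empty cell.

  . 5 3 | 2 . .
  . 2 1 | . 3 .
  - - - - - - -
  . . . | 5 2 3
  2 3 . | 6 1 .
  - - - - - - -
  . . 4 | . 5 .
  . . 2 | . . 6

Step 1. [r6c2∈{1}] nothing but 1 survives at r6c2, so r6c2=1.
Step 2. [r2c4∈{4}] nothing but 4 survives at r2c4 ⇒ r2c4=4.
Step 3. [r2c1∈{6}] r2c1 is down to just 6. So r2c1=6.
Step 4. [r3c2∈{4,6}] r3c2 is the only open cell in col 2 admitting 4 ⇒ r3c2=4.
Step 5. [r5c4∈{1,3}] 1 has one home in col 4: r5c4. So r5c4=1.
Step 6. [r5c1∈{3}] r5c1 has the single candidate 3. So r5c1=3.
Step 7. [r4c3∈{5}] r4c3 has the single candidate 5 ⇒ r4c3=5.
Step 8. [r6c5∈{4}] only 4 remains possible at r6c5 ⇒ r6c5=4.
Step 9. [r1c1∈{4}] nothing but 4 survives at r1c1, so r1c1=4.
Step 10. [r4c6∈{4}] r4c6's peers cover all but 4, so r4c6=4.
Step 11. [r1c6∈{1}] r1c6 has the single candidate 1 ⇒ r1c6=1.
Step 12. [r6c4∈{3}] r6c4 is down to just 3. So r6c4=3.
Step 13. [r5c2∈{6}] r5c2 is down to just 6, so r5c2=6.
Step 14. [r3c1∈{1}] r3c1's peers cover all but 1 ⇒ r3c1=1.
Step 15. [r1c5∈{6}] r1c5's peers cover all but 6. So r1c5=6.
Step 16. [r2c6∈{5}] r2c6 has the single candidate 5. So r2c6=5.
Step 17. [r5c6∈{2}] r5c6 is down to just 2, so r5c6=2.
Step 18. [r6c1∈{5}] r6c1 has the single candidate 5 ⇒ r6c1=5.
Step 19. [r3c3∈{6}] r3c3's peers cover all but 6, so r3c3=6.

Answer: 4 5 3 2 6 1 / 6 2 1 4 3 5 / 1 4 6 5 2 3 / 2 3 5 6 1 4 / 3 6 4 1 5 2 / 5 1 2 3 4 6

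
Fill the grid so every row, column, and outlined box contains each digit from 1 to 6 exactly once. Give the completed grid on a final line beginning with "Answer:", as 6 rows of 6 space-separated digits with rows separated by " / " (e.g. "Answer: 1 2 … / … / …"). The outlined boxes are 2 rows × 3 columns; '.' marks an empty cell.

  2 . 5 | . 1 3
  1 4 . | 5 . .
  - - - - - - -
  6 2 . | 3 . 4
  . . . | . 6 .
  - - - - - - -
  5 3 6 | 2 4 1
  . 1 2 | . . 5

Step 1. [r4c3∈{1,3,4}] r4c3 is the only open cell in col 3 admitting 4, so r4c3=4.
Step 2. [r2c6∈{2,6}] in row 2, 6 fits only at r2c6, so r2c6=6.
Step 3. [r2c5∈{2}] r2c5 is down to just 2 ⇒ r2c5=2.
Step 4. [r1c4∈{4}] r1c4 has the single candidate 4. So r1c4=4.
Step 5. [r1c2∈{6}] r1c2 is down to just 6. So r1c2=6.
Step 6. [r6c5∈{3}] r6c5 is down to just 3, so r6c5=3.
Step 7. [r4c2∈{5}] nothing but 5 survives at r4c2. So r4c2=5.
Step 8. [r4c6∈{2}] nothing but 2 survives at r4c6. So r4c6=2.
Step 9. [r2c3∈{3}] r2c3 is down to just 3. So r2c3=3.
Step 10. [r3c3∈{1}] only 1 remains possible at r3c3. So r3c3=1.
Step 11. [r4c1∈{3}] r4c1 has the single candidate 3 ⇒ r4c1=3.
Step 12. [r6c1∈{4}] r6c1 has the single candidate 4, so r6c1=4.
Step 13. [r3c5∈{5}] r3c5 is down to just 5, so r3c5=5.
Step 14. [r6c4∈{6}] nothing but 6 survives at r6c4 ⇒ r6c4=6.
Step 15. [r4c4∈{1}] r4c4 has the single candidate 1 ⇒ r4c4=1.

Answer: 2 6 5 4 1 3 / 1 4 3 5 2 6 / 6 2 1 3 5 4 / 3 5 4 1 6 2 / 5 3 6 2 4 1 / 4 1 2 6 3 5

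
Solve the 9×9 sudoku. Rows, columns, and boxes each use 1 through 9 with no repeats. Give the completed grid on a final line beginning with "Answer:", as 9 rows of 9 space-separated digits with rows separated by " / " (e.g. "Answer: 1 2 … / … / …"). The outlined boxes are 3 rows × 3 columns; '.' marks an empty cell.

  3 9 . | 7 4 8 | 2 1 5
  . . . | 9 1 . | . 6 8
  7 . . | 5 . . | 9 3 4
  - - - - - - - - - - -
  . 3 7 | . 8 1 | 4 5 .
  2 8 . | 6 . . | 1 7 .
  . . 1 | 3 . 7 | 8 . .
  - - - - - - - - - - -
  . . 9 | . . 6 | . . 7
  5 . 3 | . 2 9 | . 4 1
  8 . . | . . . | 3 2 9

Step 1. [r2c1∈{4}] r2c1 has the single candidate 4. So r2c1=4.
Step 2. [r6c2∈{4,5,6}] r6c2 is the only open cell in row 6 admitting 4, so r6c2=4.
Step 3. [r6c5∈{5,9}] r6c5 is the only open cell in row 6 admitting 5. So r6c5=5.
Step 4. [r3c2∈{1,2,6}] in row 3, 1 fits only at r3c2. So r3c2=1.
Step 5. [r7c4∈{1,4,8}] r7c4 is the only open cell in row 7 admitting 4 ⇒ r7c4=4.
Step 6. [r8c2∈{6,7}] 7 has one home in row 8: r8c2 ⇒ r8c2=7.
Step 7. [r4c1∈{6,9}] r4c1 is the only open cell in row 4 admitting 9 ⇒ r4c1=9.
Step 8. [r3c6∈{2}] only 2 remains possible at r3c6 ⇒ r3c6=2.
Step 9. [r1c3∈{6}] nothing but 6 survives at r1c3, so r1c3=6.
Step 10. [r6c9∈{2,6}] r6c9 is the only open cell in row 6 admitting 2, so r6c9=2.
Step 11. [r2c2∈{2,5}] r2c2 is the only open cell in col 2 admitting 5, so r2c2=5.
Step 12. [r9c5∈{7}] r9c5 has the single candidate 7 ⇒ r9c5=7.
Step 13. [r2c6∈{3}] r2c6 is down to just 3. So r2c6=3.
Step 14. [r8c7∈{6}] r8c7 is down to just 6 ⇒ r8c7=6.
Step 15. [r7c2∈{2}] r7c2's peers cover all but 2, so r7c2=2.
Step 16. [r3c5∈{6}] r3c5 has the single candidate 6 ⇒ r3c5=6.
Step 17. [r7c5∈{3}] nothing but 3 survives at r7c5. So r7c5=3.
Step 18. [r7c8∈{8}] r7c8's peers cover all but 8, so r7c8=8.
Step 19. [r9c2∈{6}] r9c2 has the single candidate 6. So r9c2=6.
Step 20. [r3c3∈{8}] r3c3 has the single candidate 8 ⇒ r3c3=8.
Step 21. [r4c4∈{2}] r4c4 is down to just 2 ⇒ r4c4=2.
Step 22. [r2c3∈{2}] r2c3 is down to just 2. So r2c3=2.
Step 23. [r2c7∈{7}] r2c7 is down to just 7, so r2c7=7.
Step 24. [r6c1∈{6}] only 6 remains possible at r6c1. So r6c1=6.
Step 25. [r9c3∈{4}] nothing but 4 survives at r9c3 ⇒ r9c3=4.
Step 26. [r4c9∈{6}] r4c9 has the single candidate 6. So r4c9=6.
Step 27. [r5c9∈{3}] r5c9 has the single candidate 3. So r5c9=3.
Step 28. [r7c1∈{1}] r7c1 has the single candidate 1 ⇒ r7c1=1.
Step 29. [r6c8∈{9}] nothing but 9 survives at r6c8 ⇒ r6c8=9.
Step 30. [r9c6∈{5}] r9c6 has the single candidate 5 ⇒ r9c6=5.
Step 31. [r8c4∈{8}] only 8 remains possible at r8c4 ⇒ r8c4=8.
Step 32. [r5c5∈{9}] r5c5 is down to just 9. So r5c5=9.
Step 33. [r5c6∈{4}] r5c6 has the single candidate 4. So r5c6=4.
Step 34. [r7c7∈{5}] r7c7 has the single candidate 5 ⇒ r7c7=5.
Step 35. [r5c3∈{5}] only 5 remains possible at r5c3. So r5c3=5.
Step 36. [r9c4∈{1}] r9c4's peers cover all but 1. So r9c4=1.

Answer: 3 9 6 7 4 8 2 1 5 / 4 5 2 9 1 3 7 6 8 / 7 1 8 5 6 2 9 3 4 / 9 3 7 2 8 1 4 5 6 / 2 8 5 6 9 4 1 7 3 / 6 4 1 3 5 7 8 9 2 / 1 2 9 4 3 6 5 8 7 / 5 7 3 8 2 9 6 4 1 / 8 6 4 1 7 5 3 2 9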